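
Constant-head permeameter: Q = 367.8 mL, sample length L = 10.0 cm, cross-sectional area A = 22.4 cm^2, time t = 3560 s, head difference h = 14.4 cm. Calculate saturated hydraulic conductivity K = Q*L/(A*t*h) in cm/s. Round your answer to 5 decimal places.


Step 1: K = Q * L / (A * t * h)
Step 2: Numerator = 367.8 * 10.0 = 3678.0
Step 3: Denominator = 22.4 * 3560 * 14.4 = 1148313.6
Step 4: K = 3678.0 / 1148313.6 = 0.0032 cm/s

0.0032


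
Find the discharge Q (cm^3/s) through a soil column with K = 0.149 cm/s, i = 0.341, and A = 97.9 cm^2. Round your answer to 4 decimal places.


Step 1: Apply Darcy's law: Q = K * i * A
Step 2: Q = 0.149 * 0.341 * 97.9
Step 3: Q = 4.9742 cm^3/s

4.9742


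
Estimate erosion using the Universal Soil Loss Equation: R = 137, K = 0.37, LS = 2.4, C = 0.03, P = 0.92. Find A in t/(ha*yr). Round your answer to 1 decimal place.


Step 1: A = R * K * LS * C * P
Step 2: R * K = 137 * 0.37 = 50.69
Step 3: (R*K) * LS = 50.69 * 2.4 = 121.656
Step 4: * C * P = 121.656 * 0.03 * 0.92 = 3.4
Step 5: A = 3.4 t/(ha*yr)

3.4


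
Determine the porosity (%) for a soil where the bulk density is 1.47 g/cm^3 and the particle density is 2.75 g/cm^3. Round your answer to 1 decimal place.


Step 1: Formula: n = 100 * (1 - BD / PD)
Step 2: n = 100 * (1 - 1.47 / 2.75)
Step 3: n = 100 * (1 - 0.53455)
Step 4: n = 46.5%

46.5


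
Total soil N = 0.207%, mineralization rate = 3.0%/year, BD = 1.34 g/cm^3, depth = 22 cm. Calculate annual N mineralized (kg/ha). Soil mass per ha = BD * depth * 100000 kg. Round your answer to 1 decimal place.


Step 1: Soil mass per ha = BD * depth * 100000 = 1.34 * 22 * 100000 = 2948000 kg
Step 2: Total N pool = soil mass * N%/100 = 2948000 * 0.207/100 = 6102.36 kg/ha
Step 3: N mineralized = N pool * rate%/100 = 6102.36 * 3.0/100 = 183.1 kg/ha/yr

183.1


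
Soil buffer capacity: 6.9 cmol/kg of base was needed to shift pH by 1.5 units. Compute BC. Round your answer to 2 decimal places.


Step 1: BC = change in base / change in pH
Step 2: BC = 6.9 / 1.5
Step 3: BC = 4.6 cmol/(kg*pH unit)

4.6


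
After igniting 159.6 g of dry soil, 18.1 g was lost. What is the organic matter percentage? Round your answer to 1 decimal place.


Step 1: OM% = 100 * LOI / sample mass
Step 2: OM = 100 * 18.1 / 159.6
Step 3: OM = 11.3%

11.3


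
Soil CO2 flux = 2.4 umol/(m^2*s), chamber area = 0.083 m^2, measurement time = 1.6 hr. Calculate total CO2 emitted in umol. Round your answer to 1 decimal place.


Step 1: Convert time to seconds: 1.6 hr * 3600 = 5760.0 s
Step 2: Total = flux * area * time_s
Step 3: Total = 2.4 * 0.083 * 5760.0
Step 4: Total = 1147.4 umol

1147.4


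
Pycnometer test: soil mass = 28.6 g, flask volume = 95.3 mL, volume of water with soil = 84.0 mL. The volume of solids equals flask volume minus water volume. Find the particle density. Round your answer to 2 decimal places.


Step 1: Volume of solids = flask volume - water volume with soil
Step 2: V_solids = 95.3 - 84.0 = 11.3 mL
Step 3: Particle density = mass / V_solids = 28.6 / 11.3 = 2.53 g/cm^3

2.53


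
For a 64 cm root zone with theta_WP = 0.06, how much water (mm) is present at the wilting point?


Step 1: Water (mm) = theta_WP * depth * 10
Step 2: Water = 0.06 * 64 * 10
Step 3: Water = 38.4 mm

38.4


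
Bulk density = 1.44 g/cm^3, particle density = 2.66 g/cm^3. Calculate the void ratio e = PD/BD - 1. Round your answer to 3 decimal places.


Step 1: e = PD / BD - 1
Step 2: e = 2.66 / 1.44 - 1
Step 3: e = 1.84722 - 1
Step 4: e = 0.847

0.847


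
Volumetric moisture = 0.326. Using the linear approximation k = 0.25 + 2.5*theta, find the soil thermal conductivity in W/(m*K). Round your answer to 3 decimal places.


Step 1: k = 0.25 + 2.5 * theta
Step 2: k = 0.25 + 2.5 * 0.326
Step 3: k = 0.25 + 0.815
Step 4: k = 1.065 W/(m*K)

1.065


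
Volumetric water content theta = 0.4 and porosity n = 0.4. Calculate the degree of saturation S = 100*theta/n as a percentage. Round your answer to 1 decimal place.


Step 1: S = 100 * theta_v / n
Step 2: S = 100 * 0.4 / 0.4
Step 3: S = 100.0%

100.0


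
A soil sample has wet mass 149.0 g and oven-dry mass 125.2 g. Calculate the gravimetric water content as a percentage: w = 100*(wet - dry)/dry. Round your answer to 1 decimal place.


Step 1: Water mass = wet - dry = 149.0 - 125.2 = 23.8 g
Step 2: w = 100 * water mass / dry mass
Step 3: w = 100 * 23.8 / 125.2 = 19.0%

19.0


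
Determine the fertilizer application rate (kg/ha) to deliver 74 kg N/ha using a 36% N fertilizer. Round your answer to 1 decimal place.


Step 1: Fertilizer rate = target N / (N content / 100)
Step 2: Rate = 74 / (36 / 100)
Step 3: Rate = 74 / 0.36
Step 4: Rate = 205.6 kg/ha

205.6


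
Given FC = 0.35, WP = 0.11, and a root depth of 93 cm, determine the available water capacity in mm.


Step 1: Available water = (FC - WP) * depth * 10
Step 2: AW = (0.35 - 0.11) * 93 * 10
Step 3: AW = 0.24 * 93 * 10
Step 4: AW = 223.2 mm

223.2


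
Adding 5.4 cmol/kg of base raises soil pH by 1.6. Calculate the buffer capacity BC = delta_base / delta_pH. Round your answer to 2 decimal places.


Step 1: BC = change in base / change in pH
Step 2: BC = 5.4 / 1.6
Step 3: BC = 3.38 cmol/(kg*pH unit)

3.38


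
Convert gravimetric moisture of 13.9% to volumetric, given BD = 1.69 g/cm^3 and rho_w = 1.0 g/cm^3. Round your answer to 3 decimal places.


Step 1: theta = (w / 100) * BD / rho_w
Step 2: theta = (13.9 / 100) * 1.69 / 1.0
Step 3: theta = 0.139 * 1.69
Step 4: theta = 0.235

0.235


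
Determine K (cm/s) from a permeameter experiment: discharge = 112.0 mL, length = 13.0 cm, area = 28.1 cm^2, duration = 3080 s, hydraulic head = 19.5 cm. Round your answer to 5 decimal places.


Step 1: K = Q * L / (A * t * h)
Step 2: Numerator = 112.0 * 13.0 = 1456.0
Step 3: Denominator = 28.1 * 3080 * 19.5 = 1687686.0
Step 4: K = 1456.0 / 1687686.0 = 0.00086 cm/s

0.00086


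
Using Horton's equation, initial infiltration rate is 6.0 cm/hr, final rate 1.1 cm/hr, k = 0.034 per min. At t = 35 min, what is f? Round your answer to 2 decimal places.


Step 1: f = fc + (f0 - fc) * exp(-k * t)
Step 2: exp(-0.034 * 35) = 0.304221
Step 3: f = 1.1 + (6.0 - 1.1) * 0.304221
Step 4: f = 1.1 + 4.9 * 0.304221
Step 5: f = 2.59 cm/hr

2.59


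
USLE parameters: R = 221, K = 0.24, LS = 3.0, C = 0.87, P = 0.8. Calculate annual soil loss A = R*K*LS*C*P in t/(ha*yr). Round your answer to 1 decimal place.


Step 1: A = R * K * LS * C * P
Step 2: R * K = 221 * 0.24 = 53.04
Step 3: (R*K) * LS = 53.04 * 3.0 = 159.12
Step 4: * C * P = 159.12 * 0.87 * 0.8 = 110.7
Step 5: A = 110.7 t/(ha*yr)

110.7


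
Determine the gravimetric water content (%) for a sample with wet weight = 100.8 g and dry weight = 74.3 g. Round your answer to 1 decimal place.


Step 1: Water mass = wet - dry = 100.8 - 74.3 = 26.5 g
Step 2: w = 100 * water mass / dry mass
Step 3: w = 100 * 26.5 / 74.3 = 35.7%

35.7


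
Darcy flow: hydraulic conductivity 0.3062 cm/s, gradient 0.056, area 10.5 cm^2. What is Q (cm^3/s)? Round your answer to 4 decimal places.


Step 1: Apply Darcy's law: Q = K * i * A
Step 2: Q = 0.3062 * 0.056 * 10.5
Step 3: Q = 0.18 cm^3/s

0.18


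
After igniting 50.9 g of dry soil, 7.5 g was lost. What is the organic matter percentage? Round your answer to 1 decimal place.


Step 1: OM% = 100 * LOI / sample mass
Step 2: OM = 100 * 7.5 / 50.9
Step 3: OM = 14.7%

14.7


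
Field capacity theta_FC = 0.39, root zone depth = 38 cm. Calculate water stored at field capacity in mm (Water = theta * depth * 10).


Step 1: Water (mm) = theta_FC * depth (cm) * 10
Step 2: Water = 0.39 * 38 * 10
Step 3: Water = 148.2 mm

148.2


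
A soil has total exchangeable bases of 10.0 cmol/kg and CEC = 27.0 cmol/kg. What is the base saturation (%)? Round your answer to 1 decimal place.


Step 1: BS = 100 * (sum of bases) / CEC
Step 2: BS = 100 * 10.0 / 27.0
Step 3: BS = 37.0%

37.0


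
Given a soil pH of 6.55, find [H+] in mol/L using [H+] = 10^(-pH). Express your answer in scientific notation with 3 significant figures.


Step 1: [H+] = 10^(-pH)
Step 2: [H+] = 10^(-6.55)
Step 3: [H+] = 2.82e-07 mol/L

2.82e-07


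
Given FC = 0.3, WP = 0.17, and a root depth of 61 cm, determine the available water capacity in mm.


Step 1: Available water = (FC - WP) * depth * 10
Step 2: AW = (0.3 - 0.17) * 61 * 10
Step 3: AW = 0.13 * 61 * 10
Step 4: AW = 79.3 mm

79.3


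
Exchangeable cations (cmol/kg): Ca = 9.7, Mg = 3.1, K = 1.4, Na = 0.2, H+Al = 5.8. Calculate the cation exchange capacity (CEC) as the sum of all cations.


Step 1: CEC = Ca + Mg + K + Na + (H+Al)
Step 2: CEC = 9.7 + 3.1 + 1.4 + 0.2 + 5.8
Step 3: CEC = 20.2 cmol/kg

20.2


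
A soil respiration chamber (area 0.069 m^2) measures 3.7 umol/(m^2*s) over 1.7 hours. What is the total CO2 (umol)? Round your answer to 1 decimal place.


Step 1: Convert time to seconds: 1.7 hr * 3600 = 6120.0 s
Step 2: Total = flux * area * time_s
Step 3: Total = 3.7 * 0.069 * 6120.0
Step 4: Total = 1562.4 umol

1562.4


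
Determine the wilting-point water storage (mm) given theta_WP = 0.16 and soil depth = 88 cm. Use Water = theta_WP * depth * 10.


Step 1: Water (mm) = theta_WP * depth * 10
Step 2: Water = 0.16 * 88 * 10
Step 3: Water = 140.8 mm

140.8


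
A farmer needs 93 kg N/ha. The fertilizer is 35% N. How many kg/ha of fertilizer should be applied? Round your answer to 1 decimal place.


Step 1: Fertilizer rate = target N / (N content / 100)
Step 2: Rate = 93 / (35 / 100)
Step 3: Rate = 93 / 0.35
Step 4: Rate = 265.7 kg/ha

265.7


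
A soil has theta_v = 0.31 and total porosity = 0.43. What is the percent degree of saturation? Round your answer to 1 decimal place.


Step 1: S = 100 * theta_v / n
Step 2: S = 100 * 0.31 / 0.43
Step 3: S = 72.1%

72.1


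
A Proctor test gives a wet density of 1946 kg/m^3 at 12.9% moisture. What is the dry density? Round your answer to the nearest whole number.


Step 1: Dry density = wet density / (1 + w/100)
Step 2: Dry density = 1946 / (1 + 12.9/100)
Step 3: Dry density = 1946 / 1.129
Step 4: Dry density = 1724 kg/m^3

1724


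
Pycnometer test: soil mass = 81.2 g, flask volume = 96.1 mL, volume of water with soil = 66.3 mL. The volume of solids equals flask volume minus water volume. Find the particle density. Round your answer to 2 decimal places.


Step 1: Volume of solids = flask volume - water volume with soil
Step 2: V_solids = 96.1 - 66.3 = 29.8 mL
Step 3: Particle density = mass / V_solids = 81.2 / 29.8 = 2.72 g/cm^3

2.72


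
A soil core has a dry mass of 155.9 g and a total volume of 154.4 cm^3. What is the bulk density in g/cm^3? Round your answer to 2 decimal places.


Step 1: Identify the formula: BD = dry mass / volume
Step 2: Substitute values: BD = 155.9 / 154.4
Step 3: BD = 1.01 g/cm^3

1.01


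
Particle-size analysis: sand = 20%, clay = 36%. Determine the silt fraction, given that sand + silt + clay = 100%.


Step 1: sand + silt + clay = 100%
Step 2: silt = 100 - sand - clay
Step 3: silt = 100 - 20 - 36
Step 4: silt = 44%

44


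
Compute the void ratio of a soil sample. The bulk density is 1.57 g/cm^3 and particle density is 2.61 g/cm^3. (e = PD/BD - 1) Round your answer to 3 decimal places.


Step 1: e = PD / BD - 1
Step 2: e = 2.61 / 1.57 - 1
Step 3: e = 1.66242 - 1
Step 4: e = 0.662

0.662


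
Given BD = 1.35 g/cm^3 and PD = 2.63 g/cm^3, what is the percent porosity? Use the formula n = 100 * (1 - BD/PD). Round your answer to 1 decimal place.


Step 1: Formula: n = 100 * (1 - BD / PD)
Step 2: n = 100 * (1 - 1.35 / 2.63)
Step 3: n = 100 * (1 - 0.51331)
Step 4: n = 48.7%

48.7


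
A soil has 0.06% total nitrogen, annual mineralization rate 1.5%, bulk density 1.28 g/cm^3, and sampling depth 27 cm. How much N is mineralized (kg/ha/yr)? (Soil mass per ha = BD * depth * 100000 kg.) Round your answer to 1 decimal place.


Step 1: Soil mass per ha = BD * depth * 100000 = 1.28 * 27 * 100000 = 3456000 kg
Step 2: Total N pool = soil mass * N%/100 = 3456000 * 0.06/100 = 2073.6 kg/ha
Step 3: N mineralized = N pool * rate%/100 = 2073.6 * 1.5/100 = 31.1 kg/ha/yr

31.1


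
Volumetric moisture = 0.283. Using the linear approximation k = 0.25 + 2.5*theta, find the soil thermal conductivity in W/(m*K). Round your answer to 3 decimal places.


Step 1: k = 0.25 + 2.5 * theta
Step 2: k = 0.25 + 2.5 * 0.283
Step 3: k = 0.25 + 0.708
Step 4: k = 0.958 W/(m*K)

0.958


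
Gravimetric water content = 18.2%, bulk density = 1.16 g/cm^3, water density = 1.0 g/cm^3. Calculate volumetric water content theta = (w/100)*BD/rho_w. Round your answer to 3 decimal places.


Step 1: theta = (w / 100) * BD / rho_w
Step 2: theta = (18.2 / 100) * 1.16 / 1.0
Step 3: theta = 0.182 * 1.16
Step 4: theta = 0.211

0.211


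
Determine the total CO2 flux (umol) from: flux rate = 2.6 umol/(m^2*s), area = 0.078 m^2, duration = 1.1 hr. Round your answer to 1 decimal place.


Step 1: Convert time to seconds: 1.1 hr * 3600 = 3960.0 s
Step 2: Total = flux * area * time_s
Step 3: Total = 2.6 * 0.078 * 3960.0
Step 4: Total = 803.1 umol

803.1


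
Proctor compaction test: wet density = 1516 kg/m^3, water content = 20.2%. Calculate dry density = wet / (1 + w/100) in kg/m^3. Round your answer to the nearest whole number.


Step 1: Dry density = wet density / (1 + w/100)
Step 2: Dry density = 1516 / (1 + 20.2/100)
Step 3: Dry density = 1516 / 1.202
Step 4: Dry density = 1261 kg/m^3

1261


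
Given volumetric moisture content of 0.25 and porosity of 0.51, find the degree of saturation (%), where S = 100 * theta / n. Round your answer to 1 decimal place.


Step 1: S = 100 * theta_v / n
Step 2: S = 100 * 0.25 / 0.51
Step 3: S = 49.0%

49.0


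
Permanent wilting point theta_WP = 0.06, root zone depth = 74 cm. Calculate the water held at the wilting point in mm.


Step 1: Water (mm) = theta_WP * depth * 10
Step 2: Water = 0.06 * 74 * 10
Step 3: Water = 44.4 mm

44.4


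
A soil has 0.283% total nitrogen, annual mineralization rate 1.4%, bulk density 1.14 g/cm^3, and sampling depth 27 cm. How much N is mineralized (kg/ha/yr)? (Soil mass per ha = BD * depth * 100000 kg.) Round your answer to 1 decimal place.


Step 1: Soil mass per ha = BD * depth * 100000 = 1.14 * 27 * 100000 = 3078000 kg
Step 2: Total N pool = soil mass * N%/100 = 3078000 * 0.283/100 = 8710.74 kg/ha
Step 3: N mineralized = N pool * rate%/100 = 8710.74 * 1.4/100 = 122.0 kg/ha/yr

122.0


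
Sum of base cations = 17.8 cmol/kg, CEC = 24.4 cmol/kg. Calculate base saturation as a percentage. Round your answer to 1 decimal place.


Step 1: BS = 100 * (sum of bases) / CEC
Step 2: BS = 100 * 17.8 / 24.4
Step 3: BS = 73.0%

73.0


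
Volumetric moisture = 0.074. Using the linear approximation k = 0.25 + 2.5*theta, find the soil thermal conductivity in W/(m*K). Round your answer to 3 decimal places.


Step 1: k = 0.25 + 2.5 * theta
Step 2: k = 0.25 + 2.5 * 0.074
Step 3: k = 0.25 + 0.185
Step 4: k = 0.435 W/(m*K)

0.435


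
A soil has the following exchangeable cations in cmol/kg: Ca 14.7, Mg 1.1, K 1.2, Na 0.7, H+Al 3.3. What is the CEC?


Step 1: CEC = Ca + Mg + K + Na + (H+Al)
Step 2: CEC = 14.7 + 1.1 + 1.2 + 0.7 + 3.3
Step 3: CEC = 21.0 cmol/kg

21.0


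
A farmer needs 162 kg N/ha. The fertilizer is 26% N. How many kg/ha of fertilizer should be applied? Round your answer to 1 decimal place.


Step 1: Fertilizer rate = target N / (N content / 100)
Step 2: Rate = 162 / (26 / 100)
Step 3: Rate = 162 / 0.26
Step 4: Rate = 623.1 kg/ha

623.1


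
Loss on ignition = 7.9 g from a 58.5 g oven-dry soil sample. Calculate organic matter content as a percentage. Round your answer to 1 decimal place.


Step 1: OM% = 100 * LOI / sample mass
Step 2: OM = 100 * 7.9 / 58.5
Step 3: OM = 13.5%

13.5


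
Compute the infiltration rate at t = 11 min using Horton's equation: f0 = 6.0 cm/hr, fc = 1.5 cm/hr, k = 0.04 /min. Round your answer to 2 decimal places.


Step 1: f = fc + (f0 - fc) * exp(-k * t)
Step 2: exp(-0.04 * 11) = 0.644036
Step 3: f = 1.5 + (6.0 - 1.5) * 0.644036
Step 4: f = 1.5 + 4.5 * 0.644036
Step 5: f = 4.4 cm/hr

4.4


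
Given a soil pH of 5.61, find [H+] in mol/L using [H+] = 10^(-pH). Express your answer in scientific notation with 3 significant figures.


Step 1: [H+] = 10^(-pH)
Step 2: [H+] = 10^(-5.61)
Step 3: [H+] = 2.45e-06 mol/L

2.45e-06


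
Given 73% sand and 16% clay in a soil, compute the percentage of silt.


Step 1: sand + silt + clay = 100%
Step 2: silt = 100 - sand - clay
Step 3: silt = 100 - 73 - 16
Step 4: silt = 11%

11


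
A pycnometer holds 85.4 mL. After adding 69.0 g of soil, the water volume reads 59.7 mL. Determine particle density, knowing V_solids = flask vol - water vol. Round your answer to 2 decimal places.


Step 1: Volume of solids = flask volume - water volume with soil
Step 2: V_solids = 85.4 - 59.7 = 25.7 mL
Step 3: Particle density = mass / V_solids = 69.0 / 25.7 = 2.68 g/cm^3

2.68


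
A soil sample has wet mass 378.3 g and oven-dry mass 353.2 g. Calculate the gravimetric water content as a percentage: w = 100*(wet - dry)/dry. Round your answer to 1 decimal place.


Step 1: Water mass = wet - dry = 378.3 - 353.2 = 25.1 g
Step 2: w = 100 * water mass / dry mass
Step 3: w = 100 * 25.1 / 353.2 = 7.1%

7.1


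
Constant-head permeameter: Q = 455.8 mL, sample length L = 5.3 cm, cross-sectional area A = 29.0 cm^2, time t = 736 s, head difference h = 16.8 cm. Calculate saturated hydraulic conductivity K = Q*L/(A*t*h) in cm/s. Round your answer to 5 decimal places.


Step 1: K = Q * L / (A * t * h)
Step 2: Numerator = 455.8 * 5.3 = 2415.74
Step 3: Denominator = 29.0 * 736 * 16.8 = 358579.2
Step 4: K = 2415.74 / 358579.2 = 0.00674 cm/s

0.00674


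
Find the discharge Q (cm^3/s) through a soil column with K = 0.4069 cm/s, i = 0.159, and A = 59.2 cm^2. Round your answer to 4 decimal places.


Step 1: Apply Darcy's law: Q = K * i * A
Step 2: Q = 0.4069 * 0.159 * 59.2
Step 3: Q = 3.8301 cm^3/s

3.8301


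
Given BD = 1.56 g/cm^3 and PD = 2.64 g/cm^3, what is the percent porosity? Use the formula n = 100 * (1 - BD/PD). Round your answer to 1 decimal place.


Step 1: Formula: n = 100 * (1 - BD / PD)
Step 2: n = 100 * (1 - 1.56 / 2.64)
Step 3: n = 100 * (1 - 0.59091)
Step 4: n = 40.9%

40.9


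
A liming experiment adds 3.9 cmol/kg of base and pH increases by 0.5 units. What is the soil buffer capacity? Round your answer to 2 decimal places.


Step 1: BC = change in base / change in pH
Step 2: BC = 3.9 / 0.5
Step 3: BC = 7.8 cmol/(kg*pH unit)

7.8


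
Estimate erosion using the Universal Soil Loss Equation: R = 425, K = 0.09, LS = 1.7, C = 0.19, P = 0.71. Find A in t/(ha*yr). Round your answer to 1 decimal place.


Step 1: A = R * K * LS * C * P
Step 2: R * K = 425 * 0.09 = 38.25
Step 3: (R*K) * LS = 38.25 * 1.7 = 65.025
Step 4: * C * P = 65.025 * 0.19 * 0.71 = 8.8
Step 5: A = 8.8 t/(ha*yr)

8.8


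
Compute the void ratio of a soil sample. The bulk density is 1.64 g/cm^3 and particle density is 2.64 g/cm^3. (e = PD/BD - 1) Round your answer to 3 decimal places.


Step 1: e = PD / BD - 1
Step 2: e = 2.64 / 1.64 - 1
Step 3: e = 1.60976 - 1
Step 4: e = 0.61

0.61


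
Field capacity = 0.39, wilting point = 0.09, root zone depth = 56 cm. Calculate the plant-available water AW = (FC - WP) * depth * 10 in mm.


Step 1: Available water = (FC - WP) * depth * 10
Step 2: AW = (0.39 - 0.09) * 56 * 10
Step 3: AW = 0.3 * 56 * 10
Step 4: AW = 168.0 mm

168.0


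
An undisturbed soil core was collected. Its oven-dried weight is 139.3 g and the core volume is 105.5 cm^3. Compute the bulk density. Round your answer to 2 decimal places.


Step 1: Identify the formula: BD = dry mass / volume
Step 2: Substitute values: BD = 139.3 / 105.5
Step 3: BD = 1.32 g/cm^3

1.32


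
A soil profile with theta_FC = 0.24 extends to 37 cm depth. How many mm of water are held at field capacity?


Step 1: Water (mm) = theta_FC * depth (cm) * 10
Step 2: Water = 0.24 * 37 * 10
Step 3: Water = 88.8 mm

88.8


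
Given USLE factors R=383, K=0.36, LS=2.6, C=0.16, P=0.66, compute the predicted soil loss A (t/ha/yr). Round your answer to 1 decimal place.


Step 1: A = R * K * LS * C * P
Step 2: R * K = 383 * 0.36 = 137.88
Step 3: (R*K) * LS = 137.88 * 2.6 = 358.488
Step 4: * C * P = 358.488 * 0.16 * 0.66 = 37.9
Step 5: A = 37.9 t/(ha*yr)

37.9


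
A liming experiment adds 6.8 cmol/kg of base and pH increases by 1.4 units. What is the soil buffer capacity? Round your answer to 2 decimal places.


Step 1: BC = change in base / change in pH
Step 2: BC = 6.8 / 1.4
Step 3: BC = 4.86 cmol/(kg*pH unit)

4.86


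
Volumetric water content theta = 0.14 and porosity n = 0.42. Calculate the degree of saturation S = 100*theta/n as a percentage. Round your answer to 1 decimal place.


Step 1: S = 100 * theta_v / n
Step 2: S = 100 * 0.14 / 0.42
Step 3: S = 33.3%

33.3


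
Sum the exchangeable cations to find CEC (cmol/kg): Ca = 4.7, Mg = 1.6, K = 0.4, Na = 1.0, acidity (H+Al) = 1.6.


Step 1: CEC = Ca + Mg + K + Na + (H+Al)
Step 2: CEC = 4.7 + 1.6 + 0.4 + 1.0 + 1.6
Step 3: CEC = 9.3 cmol/kg

9.3


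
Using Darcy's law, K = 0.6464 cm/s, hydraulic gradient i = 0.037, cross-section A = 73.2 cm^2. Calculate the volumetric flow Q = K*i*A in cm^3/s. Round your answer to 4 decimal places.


Step 1: Apply Darcy's law: Q = K * i * A
Step 2: Q = 0.6464 * 0.037 * 73.2
Step 3: Q = 1.7507 cm^3/s

1.7507


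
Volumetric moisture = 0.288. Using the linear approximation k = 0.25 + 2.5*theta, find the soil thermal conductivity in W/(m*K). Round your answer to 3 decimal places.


Step 1: k = 0.25 + 2.5 * theta
Step 2: k = 0.25 + 2.5 * 0.288
Step 3: k = 0.25 + 0.72
Step 4: k = 0.97 W/(m*K)

0.97


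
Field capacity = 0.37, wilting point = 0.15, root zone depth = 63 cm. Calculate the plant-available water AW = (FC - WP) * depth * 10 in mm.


Step 1: Available water = (FC - WP) * depth * 10
Step 2: AW = (0.37 - 0.15) * 63 * 10
Step 3: AW = 0.22 * 63 * 10
Step 4: AW = 138.6 mm

138.6


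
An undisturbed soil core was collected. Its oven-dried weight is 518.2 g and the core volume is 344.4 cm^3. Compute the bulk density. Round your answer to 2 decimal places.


Step 1: Identify the formula: BD = dry mass / volume
Step 2: Substitute values: BD = 518.2 / 344.4
Step 3: BD = 1.5 g/cm^3

1.5


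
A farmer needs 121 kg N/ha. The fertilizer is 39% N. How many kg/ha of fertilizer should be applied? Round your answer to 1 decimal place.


Step 1: Fertilizer rate = target N / (N content / 100)
Step 2: Rate = 121 / (39 / 100)
Step 3: Rate = 121 / 0.39
Step 4: Rate = 310.3 kg/ha

310.3


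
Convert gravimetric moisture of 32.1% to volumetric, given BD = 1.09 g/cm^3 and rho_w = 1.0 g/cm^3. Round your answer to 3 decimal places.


Step 1: theta = (w / 100) * BD / rho_w
Step 2: theta = (32.1 / 100) * 1.09 / 1.0
Step 3: theta = 0.321 * 1.09
Step 4: theta = 0.35

0.35


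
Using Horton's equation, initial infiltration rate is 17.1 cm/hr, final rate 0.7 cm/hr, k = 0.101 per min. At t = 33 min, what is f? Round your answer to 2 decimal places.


Step 1: f = fc + (f0 - fc) * exp(-k * t)
Step 2: exp(-0.101 * 33) = 0.035686
Step 3: f = 0.7 + (17.1 - 0.7) * 0.035686
Step 4: f = 0.7 + 16.4 * 0.035686
Step 5: f = 1.29 cm/hr

1.29


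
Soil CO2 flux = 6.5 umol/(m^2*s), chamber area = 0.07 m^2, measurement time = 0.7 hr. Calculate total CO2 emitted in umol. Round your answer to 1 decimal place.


Step 1: Convert time to seconds: 0.7 hr * 3600 = 2520.0 s
Step 2: Total = flux * area * time_s
Step 3: Total = 6.5 * 0.07 * 2520.0
Step 4: Total = 1146.6 umol

1146.6


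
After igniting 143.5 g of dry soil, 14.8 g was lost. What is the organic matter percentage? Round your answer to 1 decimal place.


Step 1: OM% = 100 * LOI / sample mass
Step 2: OM = 100 * 14.8 / 143.5
Step 3: OM = 10.3%

10.3


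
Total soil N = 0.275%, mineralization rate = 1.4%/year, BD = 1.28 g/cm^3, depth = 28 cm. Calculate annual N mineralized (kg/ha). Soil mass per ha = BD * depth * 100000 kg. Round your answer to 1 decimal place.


Step 1: Soil mass per ha = BD * depth * 100000 = 1.28 * 28 * 100000 = 3584000 kg
Step 2: Total N pool = soil mass * N%/100 = 3584000 * 0.275/100 = 9856.0 kg/ha
Step 3: N mineralized = N pool * rate%/100 = 9856.0 * 1.4/100 = 138.0 kg/ha/yr

138.0


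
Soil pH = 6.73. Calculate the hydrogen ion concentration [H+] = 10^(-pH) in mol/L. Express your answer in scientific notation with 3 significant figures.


Step 1: [H+] = 10^(-pH)
Step 2: [H+] = 10^(-6.73)
Step 3: [H+] = 1.86e-07 mol/L

1.86e-07


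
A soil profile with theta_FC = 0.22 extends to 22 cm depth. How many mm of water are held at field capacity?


Step 1: Water (mm) = theta_FC * depth (cm) * 10
Step 2: Water = 0.22 * 22 * 10
Step 3: Water = 48.4 mm

48.4


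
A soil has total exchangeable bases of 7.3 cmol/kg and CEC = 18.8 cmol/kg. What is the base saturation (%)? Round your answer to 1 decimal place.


Step 1: BS = 100 * (sum of bases) / CEC
Step 2: BS = 100 * 7.3 / 18.8
Step 3: BS = 38.8%

38.8


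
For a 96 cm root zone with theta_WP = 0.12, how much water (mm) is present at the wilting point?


Step 1: Water (mm) = theta_WP * depth * 10
Step 2: Water = 0.12 * 96 * 10
Step 3: Water = 115.2 mm

115.2


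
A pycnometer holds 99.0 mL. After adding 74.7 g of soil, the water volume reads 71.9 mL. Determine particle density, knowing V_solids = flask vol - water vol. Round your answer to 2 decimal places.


Step 1: Volume of solids = flask volume - water volume with soil
Step 2: V_solids = 99.0 - 71.9 = 27.1 mL
Step 3: Particle density = mass / V_solids = 74.7 / 27.1 = 2.76 g/cm^3

2.76


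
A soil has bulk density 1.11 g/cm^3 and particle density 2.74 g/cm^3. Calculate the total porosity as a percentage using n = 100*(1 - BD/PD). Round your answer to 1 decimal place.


Step 1: Formula: n = 100 * (1 - BD / PD)
Step 2: n = 100 * (1 - 1.11 / 2.74)
Step 3: n = 100 * (1 - 0.40511)
Step 4: n = 59.5%

59.5


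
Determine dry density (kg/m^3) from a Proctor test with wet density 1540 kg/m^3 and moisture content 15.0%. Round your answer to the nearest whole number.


Step 1: Dry density = wet density / (1 + w/100)
Step 2: Dry density = 1540 / (1 + 15.0/100)
Step 3: Dry density = 1540 / 1.15
Step 4: Dry density = 1339 kg/m^3

1339


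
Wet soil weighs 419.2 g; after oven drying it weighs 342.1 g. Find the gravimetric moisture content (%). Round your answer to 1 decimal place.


Step 1: Water mass = wet - dry = 419.2 - 342.1 = 77.1 g
Step 2: w = 100 * water mass / dry mass
Step 3: w = 100 * 77.1 / 342.1 = 22.5%

22.5


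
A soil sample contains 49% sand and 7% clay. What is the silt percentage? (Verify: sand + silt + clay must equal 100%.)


Step 1: sand + silt + clay = 100%
Step 2: silt = 100 - sand - clay
Step 3: silt = 100 - 49 - 7
Step 4: silt = 44%

44


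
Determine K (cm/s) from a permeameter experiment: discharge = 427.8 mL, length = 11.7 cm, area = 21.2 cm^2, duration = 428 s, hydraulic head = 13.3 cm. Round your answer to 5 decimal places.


Step 1: K = Q * L / (A * t * h)
Step 2: Numerator = 427.8 * 11.7 = 5005.26
Step 3: Denominator = 21.2 * 428 * 13.3 = 120678.88
Step 4: K = 5005.26 / 120678.88 = 0.04148 cm/s

0.04148


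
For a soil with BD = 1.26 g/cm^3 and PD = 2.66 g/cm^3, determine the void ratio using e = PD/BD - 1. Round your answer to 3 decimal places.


Step 1: e = PD / BD - 1
Step 2: e = 2.66 / 1.26 - 1
Step 3: e = 2.11111 - 1
Step 4: e = 1.111

1.111


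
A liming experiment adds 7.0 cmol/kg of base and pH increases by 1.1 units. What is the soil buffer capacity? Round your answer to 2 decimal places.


Step 1: BC = change in base / change in pH
Step 2: BC = 7.0 / 1.1
Step 3: BC = 6.36 cmol/(kg*pH unit)

6.36


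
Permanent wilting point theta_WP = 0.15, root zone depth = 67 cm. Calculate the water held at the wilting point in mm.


Step 1: Water (mm) = theta_WP * depth * 10
Step 2: Water = 0.15 * 67 * 10
Step 3: Water = 100.5 mm

100.5


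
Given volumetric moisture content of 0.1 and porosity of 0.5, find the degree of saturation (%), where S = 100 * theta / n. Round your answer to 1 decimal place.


Step 1: S = 100 * theta_v / n
Step 2: S = 100 * 0.1 / 0.5
Step 3: S = 20.0%

20.0


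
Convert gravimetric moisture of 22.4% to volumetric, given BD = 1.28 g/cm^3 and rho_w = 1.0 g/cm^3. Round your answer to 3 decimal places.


Step 1: theta = (w / 100) * BD / rho_w
Step 2: theta = (22.4 / 100) * 1.28 / 1.0
Step 3: theta = 0.224 * 1.28
Step 4: theta = 0.287

0.287


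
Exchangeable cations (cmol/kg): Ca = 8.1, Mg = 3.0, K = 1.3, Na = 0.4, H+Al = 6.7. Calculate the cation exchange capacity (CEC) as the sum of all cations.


Step 1: CEC = Ca + Mg + K + Na + (H+Al)
Step 2: CEC = 8.1 + 3.0 + 1.3 + 0.4 + 6.7
Step 3: CEC = 19.5 cmol/kg

19.5


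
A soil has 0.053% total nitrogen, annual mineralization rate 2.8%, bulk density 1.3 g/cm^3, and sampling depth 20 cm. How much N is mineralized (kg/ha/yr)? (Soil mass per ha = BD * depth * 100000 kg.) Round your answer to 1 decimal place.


Step 1: Soil mass per ha = BD * depth * 100000 = 1.3 * 20 * 100000 = 2600000 kg
Step 2: Total N pool = soil mass * N%/100 = 2600000 * 0.053/100 = 1378.0 kg/ha
Step 3: N mineralized = N pool * rate%/100 = 1378.0 * 2.8/100 = 38.6 kg/ha/yr

38.6


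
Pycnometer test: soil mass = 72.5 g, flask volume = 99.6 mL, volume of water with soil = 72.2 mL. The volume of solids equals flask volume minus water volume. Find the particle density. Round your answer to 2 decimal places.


Step 1: Volume of solids = flask volume - water volume with soil
Step 2: V_solids = 99.6 - 72.2 = 27.4 mL
Step 3: Particle density = mass / V_solids = 72.5 / 27.4 = 2.65 g/cm^3

2.65


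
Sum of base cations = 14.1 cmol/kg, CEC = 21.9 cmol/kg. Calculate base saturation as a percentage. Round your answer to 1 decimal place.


Step 1: BS = 100 * (sum of bases) / CEC
Step 2: BS = 100 * 14.1 / 21.9
Step 3: BS = 64.4%

64.4


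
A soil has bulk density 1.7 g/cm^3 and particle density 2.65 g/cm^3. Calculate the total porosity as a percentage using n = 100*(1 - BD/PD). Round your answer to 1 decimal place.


Step 1: Formula: n = 100 * (1 - BD / PD)
Step 2: n = 100 * (1 - 1.7 / 2.65)
Step 3: n = 100 * (1 - 0.64151)
Step 4: n = 35.8%

35.8


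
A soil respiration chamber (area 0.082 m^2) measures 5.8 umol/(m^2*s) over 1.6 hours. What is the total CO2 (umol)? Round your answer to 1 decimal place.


Step 1: Convert time to seconds: 1.6 hr * 3600 = 5760.0 s
Step 2: Total = flux * area * time_s
Step 3: Total = 5.8 * 0.082 * 5760.0
Step 4: Total = 2739.5 umol

2739.5


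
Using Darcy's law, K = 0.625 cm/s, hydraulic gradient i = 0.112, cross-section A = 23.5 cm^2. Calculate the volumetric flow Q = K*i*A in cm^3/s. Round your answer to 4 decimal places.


Step 1: Apply Darcy's law: Q = K * i * A
Step 2: Q = 0.625 * 0.112 * 23.5
Step 3: Q = 1.645 cm^3/s

1.645


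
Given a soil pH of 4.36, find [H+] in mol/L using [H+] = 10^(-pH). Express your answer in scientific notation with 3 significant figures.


Step 1: [H+] = 10^(-pH)
Step 2: [H+] = 10^(-4.36)
Step 3: [H+] = 4.37e-05 mol/L

4.37e-05


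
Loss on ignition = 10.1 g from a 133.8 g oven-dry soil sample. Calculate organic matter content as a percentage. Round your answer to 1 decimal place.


Step 1: OM% = 100 * LOI / sample mass
Step 2: OM = 100 * 10.1 / 133.8
Step 3: OM = 7.5%

7.5


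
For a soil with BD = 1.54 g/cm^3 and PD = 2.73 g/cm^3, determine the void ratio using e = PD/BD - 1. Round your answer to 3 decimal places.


Step 1: e = PD / BD - 1
Step 2: e = 2.73 / 1.54 - 1
Step 3: e = 1.77273 - 1
Step 4: e = 0.773

0.773


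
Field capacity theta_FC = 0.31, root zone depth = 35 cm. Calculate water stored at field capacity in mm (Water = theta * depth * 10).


Step 1: Water (mm) = theta_FC * depth (cm) * 10
Step 2: Water = 0.31 * 35 * 10
Step 3: Water = 108.5 mm

108.5


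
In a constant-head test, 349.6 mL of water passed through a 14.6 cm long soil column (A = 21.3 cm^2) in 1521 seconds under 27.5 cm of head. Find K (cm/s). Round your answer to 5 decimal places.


Step 1: K = Q * L / (A * t * h)
Step 2: Numerator = 349.6 * 14.6 = 5104.16
Step 3: Denominator = 21.3 * 1521 * 27.5 = 890925.75
Step 4: K = 5104.16 / 890925.75 = 0.00573 cm/s

0.00573


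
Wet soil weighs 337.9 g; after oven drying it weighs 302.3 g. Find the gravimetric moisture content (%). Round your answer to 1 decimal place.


Step 1: Water mass = wet - dry = 337.9 - 302.3 = 35.6 g
Step 2: w = 100 * water mass / dry mass
Step 3: w = 100 * 35.6 / 302.3 = 11.8%

11.8


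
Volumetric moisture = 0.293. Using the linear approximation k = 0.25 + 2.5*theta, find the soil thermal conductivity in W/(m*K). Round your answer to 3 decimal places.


Step 1: k = 0.25 + 2.5 * theta
Step 2: k = 0.25 + 2.5 * 0.293
Step 3: k = 0.25 + 0.733
Step 4: k = 0.983 W/(m*K)

0.983


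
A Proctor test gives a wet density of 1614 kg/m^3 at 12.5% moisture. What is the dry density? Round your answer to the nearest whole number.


Step 1: Dry density = wet density / (1 + w/100)
Step 2: Dry density = 1614 / (1 + 12.5/100)
Step 3: Dry density = 1614 / 1.125
Step 4: Dry density = 1435 kg/m^3

1435


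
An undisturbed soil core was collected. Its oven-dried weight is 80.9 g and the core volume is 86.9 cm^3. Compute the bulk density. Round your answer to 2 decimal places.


Step 1: Identify the formula: BD = dry mass / volume
Step 2: Substitute values: BD = 80.9 / 86.9
Step 3: BD = 0.93 g/cm^3

0.93


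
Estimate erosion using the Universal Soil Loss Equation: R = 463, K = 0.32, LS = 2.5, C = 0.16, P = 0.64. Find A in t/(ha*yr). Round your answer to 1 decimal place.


Step 1: A = R * K * LS * C * P
Step 2: R * K = 463 * 0.32 = 148.16
Step 3: (R*K) * LS = 148.16 * 2.5 = 370.4
Step 4: * C * P = 370.4 * 0.16 * 0.64 = 37.9
Step 5: A = 37.9 t/(ha*yr)

37.9


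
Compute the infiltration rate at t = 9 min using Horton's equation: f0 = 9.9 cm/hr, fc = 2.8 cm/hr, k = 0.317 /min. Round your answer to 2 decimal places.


Step 1: f = fc + (f0 - fc) * exp(-k * t)
Step 2: exp(-0.317 * 9) = 0.057671
Step 3: f = 2.8 + (9.9 - 2.8) * 0.057671
Step 4: f = 2.8 + 7.1 * 0.057671
Step 5: f = 3.21 cm/hr

3.21


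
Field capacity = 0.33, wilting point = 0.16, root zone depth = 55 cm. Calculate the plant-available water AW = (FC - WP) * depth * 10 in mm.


Step 1: Available water = (FC - WP) * depth * 10
Step 2: AW = (0.33 - 0.16) * 55 * 10
Step 3: AW = 0.17 * 55 * 10
Step 4: AW = 93.5 mm

93.5


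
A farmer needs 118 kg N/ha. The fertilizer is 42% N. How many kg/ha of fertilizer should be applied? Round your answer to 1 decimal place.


Step 1: Fertilizer rate = target N / (N content / 100)
Step 2: Rate = 118 / (42 / 100)
Step 3: Rate = 118 / 0.42
Step 4: Rate = 281.0 kg/ha

281.0


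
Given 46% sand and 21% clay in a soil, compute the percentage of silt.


Step 1: sand + silt + clay = 100%
Step 2: silt = 100 - sand - clay
Step 3: silt = 100 - 46 - 21
Step 4: silt = 33%

33


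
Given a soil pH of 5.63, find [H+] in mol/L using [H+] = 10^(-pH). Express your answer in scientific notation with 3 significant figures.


Step 1: [H+] = 10^(-pH)
Step 2: [H+] = 10^(-5.63)
Step 3: [H+] = 2.34e-06 mol/L

2.34e-06


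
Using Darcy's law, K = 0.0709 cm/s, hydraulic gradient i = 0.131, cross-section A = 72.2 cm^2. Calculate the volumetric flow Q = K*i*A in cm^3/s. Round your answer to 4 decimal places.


Step 1: Apply Darcy's law: Q = K * i * A
Step 2: Q = 0.0709 * 0.131 * 72.2
Step 3: Q = 0.6706 cm^3/s

0.6706


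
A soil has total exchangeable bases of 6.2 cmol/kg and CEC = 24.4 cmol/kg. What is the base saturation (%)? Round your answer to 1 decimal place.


Step 1: BS = 100 * (sum of bases) / CEC
Step 2: BS = 100 * 6.2 / 24.4
Step 3: BS = 25.4%

25.4


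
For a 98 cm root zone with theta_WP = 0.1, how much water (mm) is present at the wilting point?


Step 1: Water (mm) = theta_WP * depth * 10
Step 2: Water = 0.1 * 98 * 10
Step 3: Water = 98.0 mm

98.0


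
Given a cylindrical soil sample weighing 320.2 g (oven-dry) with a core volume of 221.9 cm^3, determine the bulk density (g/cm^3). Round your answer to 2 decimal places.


Step 1: Identify the formula: BD = dry mass / volume
Step 2: Substitute values: BD = 320.2 / 221.9
Step 3: BD = 1.44 g/cm^3

1.44


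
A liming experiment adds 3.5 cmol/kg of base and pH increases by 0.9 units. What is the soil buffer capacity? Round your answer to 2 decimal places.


Step 1: BC = change in base / change in pH
Step 2: BC = 3.5 / 0.9
Step 3: BC = 3.89 cmol/(kg*pH unit)

3.89


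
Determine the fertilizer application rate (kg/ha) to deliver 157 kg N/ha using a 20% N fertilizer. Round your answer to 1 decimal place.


Step 1: Fertilizer rate = target N / (N content / 100)
Step 2: Rate = 157 / (20 / 100)
Step 3: Rate = 157 / 0.2
Step 4: Rate = 785.0 kg/ha

785.0


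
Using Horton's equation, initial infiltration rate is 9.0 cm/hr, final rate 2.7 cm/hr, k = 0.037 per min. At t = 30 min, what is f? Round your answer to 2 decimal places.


Step 1: f = fc + (f0 - fc) * exp(-k * t)
Step 2: exp(-0.037 * 30) = 0.329559
Step 3: f = 2.7 + (9.0 - 2.7) * 0.329559
Step 4: f = 2.7 + 6.3 * 0.329559
Step 5: f = 4.78 cm/hr

4.78


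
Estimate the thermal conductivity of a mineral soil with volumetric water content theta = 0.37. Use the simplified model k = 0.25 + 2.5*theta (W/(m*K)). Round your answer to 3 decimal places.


Step 1: k = 0.25 + 2.5 * theta
Step 2: k = 0.25 + 2.5 * 0.37
Step 3: k = 0.25 + 0.925
Step 4: k = 1.175 W/(m*K)

1.175


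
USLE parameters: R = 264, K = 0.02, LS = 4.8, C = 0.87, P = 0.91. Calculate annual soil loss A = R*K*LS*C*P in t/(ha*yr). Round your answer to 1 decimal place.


Step 1: A = R * K * LS * C * P
Step 2: R * K = 264 * 0.02 = 5.28
Step 3: (R*K) * LS = 5.28 * 4.8 = 25.344
Step 4: * C * P = 25.344 * 0.87 * 0.91 = 20.1
Step 5: A = 20.1 t/(ha*yr)

20.1


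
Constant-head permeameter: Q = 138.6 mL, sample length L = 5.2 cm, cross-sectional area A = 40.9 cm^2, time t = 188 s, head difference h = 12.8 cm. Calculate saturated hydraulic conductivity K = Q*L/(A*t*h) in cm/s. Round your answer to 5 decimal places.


Step 1: K = Q * L / (A * t * h)
Step 2: Numerator = 138.6 * 5.2 = 720.72
Step 3: Denominator = 40.9 * 188 * 12.8 = 98421.76
Step 4: K = 720.72 / 98421.76 = 0.00732 cm/s

0.00732


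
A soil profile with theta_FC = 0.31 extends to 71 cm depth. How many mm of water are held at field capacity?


Step 1: Water (mm) = theta_FC * depth (cm) * 10
Step 2: Water = 0.31 * 71 * 10
Step 3: Water = 220.1 mm

220.1


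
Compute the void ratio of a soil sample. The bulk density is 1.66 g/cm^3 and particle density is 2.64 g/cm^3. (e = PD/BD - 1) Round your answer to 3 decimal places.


Step 1: e = PD / BD - 1
Step 2: e = 2.64 / 1.66 - 1
Step 3: e = 1.59036 - 1
Step 4: e = 0.59

0.59


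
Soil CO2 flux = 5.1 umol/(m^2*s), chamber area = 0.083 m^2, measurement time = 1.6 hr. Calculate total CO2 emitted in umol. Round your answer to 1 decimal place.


Step 1: Convert time to seconds: 1.6 hr * 3600 = 5760.0 s
Step 2: Total = flux * area * time_s
Step 3: Total = 5.1 * 0.083 * 5760.0
Step 4: Total = 2438.2 umol

2438.2


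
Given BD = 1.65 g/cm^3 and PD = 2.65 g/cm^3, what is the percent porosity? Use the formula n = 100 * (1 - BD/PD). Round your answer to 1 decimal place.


Step 1: Formula: n = 100 * (1 - BD / PD)
Step 2: n = 100 * (1 - 1.65 / 2.65)
Step 3: n = 100 * (1 - 0.62264)
Step 4: n = 37.7%

37.7


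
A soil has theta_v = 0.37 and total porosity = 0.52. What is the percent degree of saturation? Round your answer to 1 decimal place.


Step 1: S = 100 * theta_v / n
Step 2: S = 100 * 0.37 / 0.52
Step 3: S = 71.2%

71.2
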